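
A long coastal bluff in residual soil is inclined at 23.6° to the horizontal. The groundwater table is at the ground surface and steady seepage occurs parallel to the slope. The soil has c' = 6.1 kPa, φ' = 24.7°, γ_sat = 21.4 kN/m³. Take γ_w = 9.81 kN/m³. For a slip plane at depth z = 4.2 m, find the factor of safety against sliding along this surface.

FS = 0.76

With seepage parallel to the slope and the water table at the surface, the effective normal stress on the slip plane uses the buoyant unit weight γ' = γ_sat − γ_w while the driving shear stress uses γ_sat:
FS = [c' + γ' z cos²β tanφ'] / [γ_sat z sinβ cosβ]
γ' = 21.4 − 9.81 = 11.59 kN/m³
Numerator = 6.1 + 11.59·4.2·cos²23.6°·tan24.7° = 6.1 + 11.59·4.2·0.8397·0.4599 = 24.901 kPa
Denominator = 21.4·4.2·sin23.6°·cos23.6° = 21.4·4.2·0.4003·0.9164 = 32.974 kPa
FS = 24.901 / 32.974 = 0.755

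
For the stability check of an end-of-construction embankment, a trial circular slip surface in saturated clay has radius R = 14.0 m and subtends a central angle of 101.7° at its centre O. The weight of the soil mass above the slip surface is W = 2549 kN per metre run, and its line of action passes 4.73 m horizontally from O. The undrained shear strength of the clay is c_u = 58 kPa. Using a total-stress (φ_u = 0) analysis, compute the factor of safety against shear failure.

FS = 1.67

Taking moments about the centre O, the resisting moment is provided by the undrained shear strength acting along the arc:
Arc length L_a = R·θ = 14.0·(101.7°·π/180) = 14.0·1.7750 = 24.85 m
M_R = c_u·L_a·R = 58·24.85·14.0 = 20178.2 kN·m/m
M_D = W·d = 2549·4.73 = 12056.8 kN·m/m
FS = M_R / M_D = 20178.2 / 12056.8 = 1.674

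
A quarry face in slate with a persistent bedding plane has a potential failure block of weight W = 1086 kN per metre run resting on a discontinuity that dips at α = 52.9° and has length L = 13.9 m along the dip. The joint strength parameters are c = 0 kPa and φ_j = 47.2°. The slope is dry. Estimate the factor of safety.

FS = 0.82

Resolving the block weight along and normal to the plane and applying the Mohr–Coulomb strength on the joint:
N' = W cosα = 1086·cos52.9° = 655.1 kN/m
Driving force T = W sinα = 1086·sin52.9° = 866.2 kN/m
Resisting force R = c·L + N'·tanφ_j = 0·13.9 + 655.1·tan47.2° = 0.0 + 707.4 = 707.4 kN/m
FS = R / T = 707.4 / 866.2 = 0.817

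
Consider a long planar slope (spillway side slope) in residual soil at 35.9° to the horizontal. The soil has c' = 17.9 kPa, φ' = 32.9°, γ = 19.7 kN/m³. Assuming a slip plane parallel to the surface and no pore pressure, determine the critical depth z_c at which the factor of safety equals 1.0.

Setting FS = 1.00 in FS = [c' + γz cos²β tanφ'] / [γz sinβ cosβ] and solving for z:
z = c' / [γ cosβ (FS·sinβ − cosβ·tanφ')]
  = 17.9 / [19.7·cos35.9°·(1.00·sin35.9° − cos35.9°·tan32.9°)]
  = 17.9 / [19.7·0.8100·(1.00·0.5864 − 0.8100·0.6469)]
  = 17.9 / 0.9947 = 17.995 m

z_c = 18.00 m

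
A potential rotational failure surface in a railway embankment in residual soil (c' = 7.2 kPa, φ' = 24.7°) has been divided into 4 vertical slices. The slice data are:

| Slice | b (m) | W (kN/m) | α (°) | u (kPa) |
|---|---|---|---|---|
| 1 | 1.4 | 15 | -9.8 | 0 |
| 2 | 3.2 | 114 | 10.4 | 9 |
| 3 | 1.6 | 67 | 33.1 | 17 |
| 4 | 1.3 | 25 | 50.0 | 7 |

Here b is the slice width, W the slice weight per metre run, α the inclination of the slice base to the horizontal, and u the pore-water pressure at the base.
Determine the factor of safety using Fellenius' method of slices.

FS = 1.61

Ordinary method of slices: FS = Σ[c'·Δl_i + (W_i cosα_i − u_i·Δl_i)·tanφ'] / Σ W_i sinα_i, with Δl_i = b_i / cosα_i.
Slice 1: Δl = 1.4/cos(-9.8°) = 1.421 m; N'_1 = 15·cos(-9.8°) − 0·1.421 = 14.8; c'Δl = 10.23; W sinα = -2.6
Slice 2: Δl = 3.2/cos10.4° = 3.253 m; N'_2 = 114·cos10.4° − 9·3.253 = 82.8; c'Δl = 23.42; W sinα = 20.6
Slice 3: Δl = 1.6/cos33.1° = 1.910 m; N'_3 = 67·cos33.1° − 17·1.910 = 23.7; c'Δl = 13.75; W sinα = 36.6
Slice 4: Δl = 1.3/cos50.0° = 2.022 m; N'_4 = 25·cos50.0° − 7·2.022 = 1.9; c'Δl = 14.56; W sinα = 19.2
Σc'Δl = 62.0 kN/m; ΣN' = 123.2 kN/m; ΣW sinα = 73.8 kN/m
Resisting = 62.0 + 123.2·tan24.7° = 62.0 + 56.7 = 118.6 kN/m
FS = 118.6 / 73.8 = 1.608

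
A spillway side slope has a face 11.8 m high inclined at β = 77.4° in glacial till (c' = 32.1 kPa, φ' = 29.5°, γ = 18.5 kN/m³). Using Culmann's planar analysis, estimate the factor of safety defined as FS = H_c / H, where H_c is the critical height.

H_c = (4c'/γ) · sinβ cosφ' / [1 − cos(β − φ')]
    = (4·32.1/18.5) · sin77.4°·cos29.5° / [1 − cos47.9°]
    = 6.941 · 0.8494 / 0.3296 = 17.89 m
FS = H_c / H = 17.89 / 11.8 = 1.516

FS = 1.52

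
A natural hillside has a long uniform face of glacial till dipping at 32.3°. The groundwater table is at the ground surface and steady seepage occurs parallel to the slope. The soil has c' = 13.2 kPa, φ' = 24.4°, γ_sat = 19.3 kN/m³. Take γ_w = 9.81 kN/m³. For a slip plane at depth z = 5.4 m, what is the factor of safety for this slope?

With seepage parallel to the slope and the water table at the surface, the effective normal stress on the slip plane uses the buoyant unit weight γ' = γ_sat − γ_w while the driving shear stress uses γ_sat:
FS = [c' + γ' z cos²β tanφ'] / [γ_sat z sinβ cosβ]
γ' = 19.3 − 9.81 = 9.49 kN/m³
Numerator = 13.2 + 9.49·5.4·cos²32.3°·tan24.4° = 13.2 + 9.49·5.4·0.7145·0.4536 = 29.809 kPa
Denominator = 19.3·5.4·sin32.3°·cos32.3° = 19.3·5.4·0.5344·0.8453 = 47.073 kPa
FS = 29.809 / 47.073 = 0.633

FS = 0.63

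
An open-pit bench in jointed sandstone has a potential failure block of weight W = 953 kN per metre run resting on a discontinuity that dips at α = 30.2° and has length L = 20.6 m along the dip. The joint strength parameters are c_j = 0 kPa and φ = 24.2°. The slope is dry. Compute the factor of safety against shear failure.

FS = 0.77

Resolving the block weight along and normal to the plane and applying the Mohr–Coulomb strength on the joint:
N' = W cosα = 953·cos30.2° = 823.7 kN/m
Driving force T = W sinα = 953·sin30.2° = 479.4 kN/m
Resisting force R = c_j·L + N'·tanφ = 0·20.6 + 823.7·tan24.2° = 0.0 + 370.2 = 370.2 kN/m
FS = R / T = 370.2 / 479.4 = 0.772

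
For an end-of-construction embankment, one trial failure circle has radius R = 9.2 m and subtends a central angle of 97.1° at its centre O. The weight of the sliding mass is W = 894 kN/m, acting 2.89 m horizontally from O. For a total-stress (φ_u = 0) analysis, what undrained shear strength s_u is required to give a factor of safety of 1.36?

s_u = 24.5 kPa

FS = s_u·L_a·R / (W·d), so s_u = FS·W·d / (L_a·R).
Arc length L_a = R·θ = 9.2·(97.1°·π/180) = 9.2·1.6947 = 15.59 m
s_u = 1.36·894·2.89 / (15.59·9.2) = 3513.8 / 143.44 = 24.50 kPa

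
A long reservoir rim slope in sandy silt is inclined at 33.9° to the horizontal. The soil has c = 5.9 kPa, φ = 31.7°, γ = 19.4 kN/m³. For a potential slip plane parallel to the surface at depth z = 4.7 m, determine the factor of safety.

For an infinite slope with a slip plane parallel to the surface (no pore pressure): FS = [c + γz cos²β tanφ] / [γz sinβ cosβ].
γz = 19.4·4.7 = 91.18 kN/m²
Numerator = 5.9 + 91.18·cos²33.9°·tan31.7° = 5.9 + 91.18·0.6889·0.6176 = 44.696 kPa
Denominator = 91.18·sin33.9°·cos33.9° = 91.18·0.5577·0.8300 = 42.210 kPa
FS = 44.696 / 42.210 = 1.059

FS = 1.06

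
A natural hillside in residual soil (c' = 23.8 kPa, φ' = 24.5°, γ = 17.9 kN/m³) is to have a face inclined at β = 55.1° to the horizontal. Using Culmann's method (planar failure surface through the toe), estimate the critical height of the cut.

H_c = 28.50 m

Culmann's analysis gives the critical failure plane at α_cr = (β + φ')/2 = (55.1 + 24.5)/2 = 39.8°, and the critical height
H_c = (4c'/γ) · sinβ cosφ' / [1 − cos(β − φ')]
    = (4·23.8/17.9) · sin55.1°·cos24.5° / [1 − cos(30.6°)]
    = 5.318 · 0.8202·0.9100 / [1 − 0.8607]
    = 5.318 · 0.7463 / 0.1393
    = 28.50 m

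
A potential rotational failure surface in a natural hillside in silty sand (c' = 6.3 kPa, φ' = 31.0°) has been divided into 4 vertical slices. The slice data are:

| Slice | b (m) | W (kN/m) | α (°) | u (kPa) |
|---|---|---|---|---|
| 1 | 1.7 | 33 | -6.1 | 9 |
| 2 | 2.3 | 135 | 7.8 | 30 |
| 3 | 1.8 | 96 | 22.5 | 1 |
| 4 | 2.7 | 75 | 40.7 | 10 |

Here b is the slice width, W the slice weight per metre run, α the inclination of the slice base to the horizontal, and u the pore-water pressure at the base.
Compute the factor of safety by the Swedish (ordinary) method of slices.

FS = 1.73

Ordinary method of slices: FS = Σ[c'·Δl_i + (W_i cosα_i − u_i·Δl_i)·tanφ'] / Σ W_i sinα_i, with Δl_i = b_i / cosα_i.
Slice 1: Δl = 1.7/cos(-6.1°) = 1.710 m; N'_1 = 33·cos(-6.1°) − 9·1.710 = 17.4; c'Δl = 10.77; W sinα = -3.5
Slice 2: Δl = 2.3/cos7.8° = 2.321 m; N'_2 = 135·cos7.8° − 30·2.321 = 64.1; c'Δl = 14.63; W sinα = 18.3
Slice 3: Δl = 1.8/cos22.5° = 1.948 m; N'_3 = 96·cos22.5° − 1·1.948 = 86.7; c'Δl = 12.27; W sinα = 36.7
Slice 4: Δl = 2.7/cos40.7° = 3.561 m; N'_4 = 75·cos40.7° − 10·3.561 = 21.2; c'Δl = 22.44; W sinα = 48.9
Σc'Δl = 60.1 kN/m; ΣN' = 189.5 kN/m; ΣW sinα = 100.5 kN/m
Resisting = 60.1 + 189.5·tan31.0° = 60.1 + 113.9 = 174.0 kN/m
FS = 174.0 / 100.5 = 1.732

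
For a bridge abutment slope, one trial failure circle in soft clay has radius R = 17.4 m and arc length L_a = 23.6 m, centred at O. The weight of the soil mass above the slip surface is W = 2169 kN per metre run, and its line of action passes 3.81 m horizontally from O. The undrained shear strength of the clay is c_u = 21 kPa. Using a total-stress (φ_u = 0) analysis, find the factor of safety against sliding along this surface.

FS = 1.04

Taking moments about the centre O, the resisting moment is provided by the undrained shear strength acting along the arc:
M_R = c_u·L_a·R = 21·23.60·17.4 = 8623.4 kN·m/m
M_D = W·d = 2169·3.81 = 8263.9 kN·m/m
FS = M_R / M_D = 8623.4 / 8263.9 = 1.044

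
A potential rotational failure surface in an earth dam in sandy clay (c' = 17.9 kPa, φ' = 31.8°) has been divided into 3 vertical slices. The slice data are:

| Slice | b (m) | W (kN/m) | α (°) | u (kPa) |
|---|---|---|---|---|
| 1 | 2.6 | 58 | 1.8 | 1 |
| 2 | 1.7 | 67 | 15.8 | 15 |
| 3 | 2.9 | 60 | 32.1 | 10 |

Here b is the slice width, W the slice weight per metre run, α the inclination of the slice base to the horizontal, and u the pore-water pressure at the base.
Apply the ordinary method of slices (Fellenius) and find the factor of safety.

Ordinary method of slices: FS = Σ[c'·Δl_i + (W_i cosα_i − u_i·Δl_i)·tanφ'] / Σ W_i sinα_i, with Δl_i = b_i / cosα_i.
Slice 1: Δl = 2.6/cos1.8° = 2.601 m; N'_1 = 58·cos1.8° − 1·2.601 = 55.4; c'Δl = 46.56; W sinα = 1.8
Slice 2: Δl = 1.7/cos15.8° = 1.767 m; N'_2 = 67·cos15.8° − 15·1.767 = 38.0; c'Δl = 31.62; W sinα = 18.2
Slice 3: Δl = 2.9/cos32.1° = 3.423 m; N'_3 = 60·cos32.1° − 10·3.423 = 16.6; c'Δl = 61.28; W sinα = 31.9
Σc'Δl = 139.5 kN/m; ΣN' = 109.9 kN/m; ΣW sinα = 51.9 kN/m
Resisting = 139.5 + 109.9·tan31.8° = 139.5 + 68.2 = 207.6 kN/m
FS = 207.6 / 51.9 = 3.997

FS = 4.00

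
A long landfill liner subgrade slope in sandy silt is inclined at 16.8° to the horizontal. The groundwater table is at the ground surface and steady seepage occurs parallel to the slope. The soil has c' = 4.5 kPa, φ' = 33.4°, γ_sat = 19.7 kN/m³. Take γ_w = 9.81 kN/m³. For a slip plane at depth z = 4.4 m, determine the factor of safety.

With seepage parallel to the slope and the water table at the surface, the effective normal stress on the slip plane uses the buoyant unit weight γ' = γ_sat − γ_w while the driving shear stress uses γ_sat:
FS = [c' + γ' z cos²β tanφ'] / [γ_sat z sinβ cosβ]
γ' = 19.7 − 9.81 = 9.89 kN/m³
Numerator = 4.5 + 9.89·4.4·cos²16.8°·tan33.4° = 4.5 + 9.89·4.4·0.9165·0.6594 = 30.796 kPa
Denominator = 19.7·4.4·sin16.8°·cos16.8° = 19.7·4.4·0.2890·0.9573 = 23.984 kPa
FS = 30.796 / 23.984 = 1.284

FS = 1.28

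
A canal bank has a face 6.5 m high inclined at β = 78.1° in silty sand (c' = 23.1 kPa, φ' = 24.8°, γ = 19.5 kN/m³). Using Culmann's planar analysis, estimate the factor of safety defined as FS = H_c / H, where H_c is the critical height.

H_c = (4c'/γ) · sinβ cosφ' / [1 − cos(β − φ')]
    = (4·23.1/19.5) · sin78.1°·cos24.8° / [1 − cos53.3°]
    = 4.738 · 0.8883 / 0.4024 = 10.46 m
FS = H_c / H = 10.46 / 6.5 = 1.609

FS = 1.61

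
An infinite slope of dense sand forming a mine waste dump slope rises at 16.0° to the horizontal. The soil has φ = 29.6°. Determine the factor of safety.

FS = 1.98

For a dry cohesionless infinite slope the factor of safety is FS = tanφ / tanβ.
FS = tan29.6° / tan16.0° = 0.5681 / 0.2867 = 1.981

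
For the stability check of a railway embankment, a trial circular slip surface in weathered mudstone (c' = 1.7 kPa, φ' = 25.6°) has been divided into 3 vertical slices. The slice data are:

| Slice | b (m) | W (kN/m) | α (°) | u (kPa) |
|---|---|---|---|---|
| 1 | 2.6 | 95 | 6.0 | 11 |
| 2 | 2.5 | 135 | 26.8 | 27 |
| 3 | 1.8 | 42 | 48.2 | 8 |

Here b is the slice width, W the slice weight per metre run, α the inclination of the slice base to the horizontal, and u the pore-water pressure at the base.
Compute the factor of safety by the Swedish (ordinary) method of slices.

FS = 0.68

Ordinary method of slices: FS = Σ[c'·Δl_i + (W_i cosα_i − u_i·Δl_i)·tanφ'] / Σ W_i sinα_i, with Δl_i = b_i / cosα_i.
Slice 1: Δl = 2.6/cos6.0° = 2.614 m; N'_1 = 95·cos6.0° − 11·2.614 = 65.7; c'Δl = 4.44; W sinα = 9.9
Slice 2: Δl = 2.5/cos26.8° = 2.801 m; N'_2 = 135·cos26.8° − 27·2.801 = 44.9; c'Δl = 4.76; W sinα = 60.9
Slice 3: Δl = 1.8/cos48.2° = 2.701 m; N'_3 = 42·cos48.2° − 8·2.701 = 6.4; c'Δl = 4.59; W sinα = 31.3
Σc'Δl = 13.8 kN/m; ΣN' = 117.0 kN/m; ΣW sinα = 102.1 kN/m
Resisting = 13.8 + 117.0·tan25.6° = 13.8 + 56.1 = 69.8 kN/m
FS = 69.8 / 102.1 = 0.684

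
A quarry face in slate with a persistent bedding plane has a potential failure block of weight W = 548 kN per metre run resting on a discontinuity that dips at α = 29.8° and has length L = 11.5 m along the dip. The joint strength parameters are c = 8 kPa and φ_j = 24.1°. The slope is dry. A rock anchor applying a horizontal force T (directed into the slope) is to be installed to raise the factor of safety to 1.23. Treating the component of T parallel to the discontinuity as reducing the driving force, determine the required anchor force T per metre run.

Resolving forces along and normal to the sliding plane, with the horizontal anchor force T adding T·sinα to the effective normal force and T·cosα acting up the plane against the driving force:
FS = [cL + (W cosα + T sinα) tanφ_j] / [W sinα − T cosα]
Without the anchor: N' = 475.5 kN/m, driving T_d = 272.3 kN/m, resisting R = 8·11.5 + 475.5·tan24.1° = 304.7 kN/m, FS = 1.12.
Setting FS = 1.23 and solving for T:
1.23·(272.3 − T cos29.8°) = 304.7 + T sin29.8°·tan24.1°
T·(sin29.8°·tan24.1° + 1.23·cos29.8°) = 1.23·272.3 − 304.7
T·(0.4970·0.4473 + 1.23·0.8678) = 335.0 − 304.7 = 30.3
T·1.2897 = 30.3
T = 23.5 kN/m

T = 23 kN/m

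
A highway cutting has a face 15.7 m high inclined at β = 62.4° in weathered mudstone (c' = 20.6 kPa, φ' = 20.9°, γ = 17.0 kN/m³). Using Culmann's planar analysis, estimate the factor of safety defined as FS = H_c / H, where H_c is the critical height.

FS = 1.02

H_c = (4c'/γ) · sinβ cosφ' / [1 − cos(β − φ')]
    = (4·20.6/17.0) · sin62.4°·cos20.9° / [1 − cos41.5°]
    = 4.847 · 0.8279 / 0.2510 = 15.98 m
FS = H_c / H = 15.98 / 15.7 = 1.018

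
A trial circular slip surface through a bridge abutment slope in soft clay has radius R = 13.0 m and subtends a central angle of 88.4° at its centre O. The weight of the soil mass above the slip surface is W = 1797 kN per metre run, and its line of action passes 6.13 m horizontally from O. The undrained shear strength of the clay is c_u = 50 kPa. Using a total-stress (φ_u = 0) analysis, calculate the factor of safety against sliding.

FS = 1.18

Taking moments about the centre O, the resisting moment is provided by the undrained shear strength acting along the arc:
Arc length L_a = R·θ = 13.0·(88.4°·π/180) = 13.0·1.5429 = 20.06 m
M_R = c_u·L_a·R = 50·20.06·13.0 = 13037.3 kN·m/m
M_D = W·d = 1797·6.13 = 11015.6 kN·m/m
FS = M_R / M_D = 13037.3 / 11015.6 = 1.184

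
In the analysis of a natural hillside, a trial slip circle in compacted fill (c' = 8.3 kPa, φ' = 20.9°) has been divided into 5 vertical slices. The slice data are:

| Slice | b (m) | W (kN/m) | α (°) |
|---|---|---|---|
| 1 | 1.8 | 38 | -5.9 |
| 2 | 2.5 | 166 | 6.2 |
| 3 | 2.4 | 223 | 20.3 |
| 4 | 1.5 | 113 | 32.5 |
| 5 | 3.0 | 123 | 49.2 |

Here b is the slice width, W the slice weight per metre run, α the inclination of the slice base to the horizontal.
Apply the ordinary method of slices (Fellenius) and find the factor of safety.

Ordinary method of slices: FS = Σ[c'·Δl_i + (W_i cosα_i)·tanφ'] / Σ W_i sinα_i, with Δl_i = b_i / cosα_i.
Slice 1: Δl = 1.8/cos(-5.9°) = 1.810 m; N'_1 = 38·cos(-5.9°) = 37.8; c'Δl = 15.02; W sinα = -3.9
Slice 2: Δl = 2.5/cos6.2° = 2.515 m; N'_2 = 166·cos6.2° = 165.0; c'Δl = 20.87; W sinα = 17.9
Slice 3: Δl = 2.4/cos20.3° = 2.559 m; N'_3 = 223·cos20.3° = 209.1; c'Δl = 21.24; W sinα = 77.4
Slice 4: Δl = 1.5/cos32.5° = 1.779 m; N'_4 = 113·cos32.5° = 95.3; c'Δl = 14.76; W sinα = 60.7
Slice 5: Δl = 3.0/cos49.2° = 4.591 m; N'_5 = 123·cos49.2° = 80.4; c'Δl = 38.11; W sinα = 93.1
Σc'Δl = 110.0 kN/m; ΣN' = 587.7 kN/m; ΣW sinα = 245.2 kN/m
Resisting = 110.0 + 587.7·tan20.9° = 110.0 + 224.4 = 334.4 kN/m
FS = 334.4 / 245.2 = 1.364

FS = 1.36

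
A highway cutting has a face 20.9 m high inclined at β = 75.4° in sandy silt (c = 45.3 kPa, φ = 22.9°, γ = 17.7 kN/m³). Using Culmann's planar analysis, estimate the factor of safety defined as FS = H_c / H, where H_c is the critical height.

FS = 1.12

H_c = (4c/γ) · sinβ cosφ / [1 − cos(β − φ)]
    = (4·45.3/17.7) · sin75.4°·cos22.9° / [1 − cos52.5°]
    = 10.237 · 0.8914 / 0.3912 = 23.33 m
FS = H_c / H = 23.33 / 20.9 = 1.116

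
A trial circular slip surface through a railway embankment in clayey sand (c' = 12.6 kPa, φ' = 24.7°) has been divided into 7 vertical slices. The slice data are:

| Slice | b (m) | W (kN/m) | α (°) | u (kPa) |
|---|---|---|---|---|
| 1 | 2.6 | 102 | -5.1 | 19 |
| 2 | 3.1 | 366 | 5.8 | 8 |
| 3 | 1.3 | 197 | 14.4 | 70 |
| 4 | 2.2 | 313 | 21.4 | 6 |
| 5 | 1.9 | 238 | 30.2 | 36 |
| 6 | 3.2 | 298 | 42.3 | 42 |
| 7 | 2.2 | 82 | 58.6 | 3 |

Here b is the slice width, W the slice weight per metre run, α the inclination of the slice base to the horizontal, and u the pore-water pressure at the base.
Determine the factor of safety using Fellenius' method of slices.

Ordinary method of slices: FS = Σ[c'·Δl_i + (W_i cosα_i − u_i·Δl_i)·tanφ'] / Σ W_i sinα_i, with Δl_i = b_i / cosα_i.
Slice 1: Δl = 2.6/cos(-5.1°) = 2.610 m; N'_1 = 102·cos(-5.1°) − 19·2.610 = 52.0; c'Δl = 32.89; W sinα = -9.1
Slice 2: Δl = 3.1/cos5.8° = 3.116 m; N'_2 = 366·cos5.8° − 8·3.116 = 339.2; c'Δl = 39.26; W sinα = 37.0
Slice 3: Δl = 1.3/cos14.4° = 1.342 m; N'_3 = 197·cos14.4° − 70·1.342 = 96.9; c'Δl = 16.91; W sinα = 49.0
Slice 4: Δl = 2.2/cos21.4° = 2.363 m; N'_4 = 313·cos21.4° − 6·2.363 = 277.2; c'Δl = 29.77; W sinα = 114.2
Slice 5: Δl = 1.9/cos30.2° = 2.198 m; N'_5 = 238·cos30.2° − 36·2.198 = 126.6; c'Δl = 27.70; W sinα = 119.7
Slice 6: Δl = 3.2/cos42.3° = 4.326 m; N'_6 = 298·cos42.3° − 42·4.326 = 38.7; c'Δl = 54.51; W sinα = 200.6
Slice 7: Δl = 2.2/cos58.6° = 4.223 m; N'_7 = 82·cos58.6° − 3·4.223 = 30.1; c'Δl = 53.20; W sinα = 70.0
Σc'Δl = 254.3 kN/m; ΣN' = 960.6 kN/m; ΣW sinα = 581.4 kN/m
Resisting = 254.3 + 960.6·tan24.7° = 254.3 + 441.8 = 696.1 kN/m
FS = 696.1 / 581.4 = 1.197

FS = 1.20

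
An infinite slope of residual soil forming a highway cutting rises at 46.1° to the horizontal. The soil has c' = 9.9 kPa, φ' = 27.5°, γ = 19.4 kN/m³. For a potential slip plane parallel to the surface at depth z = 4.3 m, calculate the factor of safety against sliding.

FS = 0.74

For an infinite slope with a slip plane parallel to the surface (no pore pressure): FS = [c' + γz cos²β tanφ'] / [γz sinβ cosβ].
γz = 19.4·4.3 = 83.42 kN/m²
Numerator = 9.9 + 83.42·cos²46.1°·tan27.5° = 9.9 + 83.42·0.4808·0.5206 = 30.779 kPa
Denominator = 83.42·sin46.1°·cos46.1° = 83.42·0.7206·0.6934 = 41.679 kPa
FS = 30.779 / 41.679 = 0.738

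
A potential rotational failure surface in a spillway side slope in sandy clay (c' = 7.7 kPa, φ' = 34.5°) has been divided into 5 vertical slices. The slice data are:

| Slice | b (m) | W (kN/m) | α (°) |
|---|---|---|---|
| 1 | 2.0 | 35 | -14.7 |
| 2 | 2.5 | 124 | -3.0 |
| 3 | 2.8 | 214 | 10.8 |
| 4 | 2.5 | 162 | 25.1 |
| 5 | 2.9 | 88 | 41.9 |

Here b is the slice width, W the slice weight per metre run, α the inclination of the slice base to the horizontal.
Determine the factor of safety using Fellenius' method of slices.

Ordinary method of slices: FS = Σ[c'·Δl_i + (W_i cosα_i)·tanφ'] / Σ W_i sinα_i, with Δl_i = b_i / cosα_i.
Slice 1: Δl = 2.0/cos(-14.7°) = 2.068 m; N'_1 = 35·cos(-14.7°) = 33.9; c'Δl = 15.92; W sinα = -8.9
Slice 2: Δl = 2.5/cos(-3.0°) = 2.503 m; N'_2 = 124·cos(-3.0°) = 123.8; c'Δl = 19.28; W sinα = -6.5
Slice 3: Δl = 2.8/cos10.8° = 2.850 m; N'_3 = 214·cos10.8° = 210.2; c'Δl = 21.95; W sinα = 40.1
Slice 4: Δl = 2.5/cos25.1° = 2.761 m; N'_4 = 162·cos25.1° = 146.7; c'Δl = 21.26; W sinα = 68.7
Slice 5: Δl = 2.9/cos41.9° = 3.896 m; N'_5 = 88·cos41.9° = 65.5; c'Δl = 30.00; W sinα = 58.8
Σc'Δl = 108.4 kN/m; ΣN' = 580.1 kN/m; ΣW sinα = 152.2 kN/m
Resisting = 108.4 + 580.1·tan34.5° = 108.4 + 398.7 = 507.1 kN/m
FS = 507.1 / 152.2 = 3.331

FS = 3.33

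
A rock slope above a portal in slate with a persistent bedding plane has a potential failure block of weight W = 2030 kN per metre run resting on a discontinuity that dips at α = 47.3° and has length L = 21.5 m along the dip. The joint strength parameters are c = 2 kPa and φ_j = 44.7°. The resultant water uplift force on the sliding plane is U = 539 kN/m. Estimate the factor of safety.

FS = 0.58

Resolving the block weight along and normal to the plane and applying the Mohr–Coulomb strength on the joint:
N' = W cosα − U = 2030·cos47.3° − 539 = 837.7 kN/m
Driving force T = W sinα = 2030·sin47.3° = 1491.9 kN/m
Resisting force R = c·L + N'·tanφ_j = 2·21.5 + 837.7·tan44.7° = 43.0 + 828.9 = 871.9 kN/m
FS = R / T = 871.9 / 1491.9 = 0.584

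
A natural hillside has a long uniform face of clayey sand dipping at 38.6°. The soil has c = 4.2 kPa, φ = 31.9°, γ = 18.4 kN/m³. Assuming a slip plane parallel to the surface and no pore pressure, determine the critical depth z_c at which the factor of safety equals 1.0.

Setting FS = 1.00 in FS = [c + γz cos²β tanφ] / [γz sinβ cosβ] and solving for z:
z = c / [γ cosβ (FS·sinβ − cosβ·tanφ)]
  = 4.2 / [18.4·cos38.6°·(1.00·sin38.6° − cos38.6°·tan31.9°)]
  = 4.2 / [18.4·0.7815·(1.00·0.6239 − 0.7815·0.6224)]
  = 4.2 / 1.9762 = 2.125 m

z_c = 2.13 m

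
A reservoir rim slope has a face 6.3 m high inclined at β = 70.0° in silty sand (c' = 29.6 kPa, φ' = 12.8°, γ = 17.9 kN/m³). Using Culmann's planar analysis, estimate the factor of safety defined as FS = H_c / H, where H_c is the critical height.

FS = 2.10

H_c = (4c'/γ) · sinβ cosφ' / [1 − cos(β − φ')]
    = (4·29.6/17.9) · sin70.0°·cos12.8° / [1 − cos57.2°]
    = 6.615 · 0.9163 / 0.4583 = 13.23 m
FS = H_c / H = 13.23 / 6.3 = 2.099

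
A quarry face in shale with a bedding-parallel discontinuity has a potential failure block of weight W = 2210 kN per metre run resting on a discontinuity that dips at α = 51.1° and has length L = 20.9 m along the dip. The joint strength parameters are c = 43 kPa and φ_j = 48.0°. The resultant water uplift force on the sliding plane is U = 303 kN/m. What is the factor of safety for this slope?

Resolving the block weight along and normal to the plane and applying the Mohr–Coulomb strength on the joint:
N' = W cosα − U = 2210·cos51.1° − 303 = 1084.8 kN/m
Driving force T = W sinα = 2210·sin51.1° = 1719.9 kN/m
Resisting force R = c·L + N'·tanφ_j = 43·20.9 + 1084.8·tan48.0° = 898.7 + 1204.8 = 2103.5 kN/m
FS = R / T = 2103.5 / 1719.9 = 1.223

FS = 1.22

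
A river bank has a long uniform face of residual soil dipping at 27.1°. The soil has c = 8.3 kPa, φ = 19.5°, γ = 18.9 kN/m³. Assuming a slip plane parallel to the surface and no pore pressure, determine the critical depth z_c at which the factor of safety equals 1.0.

Setting FS = 1.00 in FS = [c + γz cos²β tanφ] / [γz sinβ cosβ] and solving for z:
z = c / [γ cosβ (FS·sinβ − cosβ·tanφ)]
  = 8.3 / [18.9·cos27.1°·(1.00·sin27.1° − cos27.1°·tan19.5°)]
  = 8.3 / [18.9·0.8902·(1.00·0.4555 − 0.8902·0.3541)]
  = 8.3 / 2.3606 = 3.516 m

z_c = 3.52 m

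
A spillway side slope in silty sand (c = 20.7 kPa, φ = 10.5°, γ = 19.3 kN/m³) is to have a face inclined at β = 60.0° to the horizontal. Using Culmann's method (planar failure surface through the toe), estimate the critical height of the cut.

H_c = 10.42 m

Culmann's analysis gives the critical failure plane at α_cr = (β + φ)/2 = (60.0 + 10.5)/2 = 35.2°, and the critical height
H_c = (4c/γ) · sinβ cosφ / [1 − cos(β − φ)]
    = (4·20.7/19.3) · sin60.0°·cos10.5° / [1 − cos(49.5°)]
    = 4.290 · 0.8660·0.9833 / [1 − 0.6494]
    = 4.290 · 0.8515 / 0.3506
    = 10.42 m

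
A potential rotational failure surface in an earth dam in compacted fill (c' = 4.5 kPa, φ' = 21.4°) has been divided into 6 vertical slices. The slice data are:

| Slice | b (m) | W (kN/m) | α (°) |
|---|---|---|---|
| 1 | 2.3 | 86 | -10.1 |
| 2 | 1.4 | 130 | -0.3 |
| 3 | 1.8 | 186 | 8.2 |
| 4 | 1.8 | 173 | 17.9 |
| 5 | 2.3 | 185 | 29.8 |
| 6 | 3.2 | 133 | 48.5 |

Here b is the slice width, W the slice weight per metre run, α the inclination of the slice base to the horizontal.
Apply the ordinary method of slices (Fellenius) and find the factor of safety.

FS = 1.51

Ordinary method of slices: FS = Σ[c'·Δl_i + (W_i cosα_i)·tanφ'] / Σ W_i sinα_i, with Δl_i = b_i / cosα_i.
Slice 1: Δl = 2.3/cos(-10.1°) = 2.336 m; N'_1 = 86·cos(-10.1°) = 84.7; c'Δl = 10.51; W sinα = -15.1
Slice 2: Δl = 1.4/cos(-0.3°) = 1.400 m; N'_2 = 130·cos(-0.3°) = 130.0; c'Δl = 6.30; W sinα = -0.7
Slice 3: Δl = 1.8/cos8.2° = 1.819 m; N'_3 = 186·cos8.2° = 184.1; c'Δl = 8.18; W sinα = 26.5
Slice 4: Δl = 1.8/cos17.9° = 1.892 m; N'_4 = 173·cos17.9° = 164.6; c'Δl = 8.51; W sinα = 53.2
Slice 5: Δl = 2.3/cos29.8° = 2.650 m; N'_5 = 185·cos29.8° = 160.5; c'Δl = 11.93; W sinα = 91.9
Slice 6: Δl = 3.2/cos48.5° = 4.829 m; N'_6 = 133·cos48.5° = 88.1; c'Δl = 21.73; W sinα = 99.6
Σc'Δl = 67.2 kN/m; ΣN' = 812.1 kN/m; ΣW sinα = 255.5 kN/m
Resisting = 67.2 + 812.1·tan21.4° = 67.2 + 318.2 = 385.4 kN/m
FS = 385.4 / 255.5 = 1.509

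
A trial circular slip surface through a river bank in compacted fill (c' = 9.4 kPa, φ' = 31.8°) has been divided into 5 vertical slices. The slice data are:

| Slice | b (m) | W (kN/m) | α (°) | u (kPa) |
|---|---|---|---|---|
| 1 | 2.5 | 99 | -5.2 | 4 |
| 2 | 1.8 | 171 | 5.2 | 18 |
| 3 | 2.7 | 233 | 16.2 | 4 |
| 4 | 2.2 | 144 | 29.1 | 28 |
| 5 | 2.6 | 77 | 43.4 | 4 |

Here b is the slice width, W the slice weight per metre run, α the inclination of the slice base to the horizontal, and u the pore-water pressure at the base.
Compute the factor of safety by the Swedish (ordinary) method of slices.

FS = 2.35

Ordinary method of slices: FS = Σ[c'·Δl_i + (W_i cosα_i − u_i·Δl_i)·tanφ'] / Σ W_i sinα_i, with Δl_i = b_i / cosα_i.
Slice 1: Δl = 2.5/cos(-5.2°) = 2.510 m; N'_1 = 99·cos(-5.2°) − 4·2.510 = 88.6; c'Δl = 23.60; W sinα = -9.0
Slice 2: Δl = 1.8/cos5.2° = 1.807 m; N'_2 = 171·cos5.2° − 18·1.807 = 137.8; c'Δl = 16.99; W sinα = 15.5
Slice 3: Δl = 2.7/cos16.2° = 2.812 m; N'_3 = 233·cos16.2° − 4·2.812 = 212.5; c'Δl = 26.43; W sinα = 65.0
Slice 4: Δl = 2.2/cos29.1° = 2.518 m; N'_4 = 144·cos29.1° − 28·2.518 = 55.3; c'Δl = 23.67; W sinα = 70.0
Slice 5: Δl = 2.6/cos43.4° = 3.578 m; N'_5 = 77·cos43.4° − 4·3.578 = 41.6; c'Δl = 33.64; W sinα = 52.9
Σc'Δl = 124.3 kN/m; ΣN' = 535.8 kN/m; ΣW sinα = 194.5 kN/m
Resisting = 124.3 + 535.8·tan31.8° = 124.3 + 332.2 = 456.5 kN/m
FS = 456.5 / 194.5 = 2.347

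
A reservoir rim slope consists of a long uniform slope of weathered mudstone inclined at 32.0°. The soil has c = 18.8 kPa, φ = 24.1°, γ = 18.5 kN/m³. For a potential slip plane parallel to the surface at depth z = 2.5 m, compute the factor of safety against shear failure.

For an infinite slope with a slip plane parallel to the surface (no pore pressure): FS = [c + γz cos²β tanφ] / [γz sinβ cosβ].
γz = 18.5·2.5 = 46.25 kN/m²
Numerator = 18.8 + 46.25·cos²32.0°·tan24.1° = 18.8 + 46.25·0.7192·0.4473 = 33.679 kPa
Denominator = 46.25·sin32.0°·cos32.0° = 46.25·0.5299·0.8480 = 20.785 kPa
FS = 33.679 / 20.785 = 1.620

FS = 1.62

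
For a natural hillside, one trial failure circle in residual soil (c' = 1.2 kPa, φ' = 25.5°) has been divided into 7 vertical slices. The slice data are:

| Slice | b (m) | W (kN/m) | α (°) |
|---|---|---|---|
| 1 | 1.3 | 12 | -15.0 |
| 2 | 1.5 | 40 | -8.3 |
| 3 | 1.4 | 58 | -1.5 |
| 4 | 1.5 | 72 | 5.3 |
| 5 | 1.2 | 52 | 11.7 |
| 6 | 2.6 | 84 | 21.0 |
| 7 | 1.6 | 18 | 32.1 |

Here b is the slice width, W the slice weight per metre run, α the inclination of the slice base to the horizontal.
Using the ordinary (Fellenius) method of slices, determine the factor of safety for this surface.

FS = 3.64

Ordinary method of slices: FS = Σ[c'·Δl_i + (W_i cosα_i)·tanφ'] / Σ W_i sinα_i, with Δl_i = b_i / cosα_i.
Slice 1: Δl = 1.3/cos(-15.0°) = 1.346 m; N'_1 = 12·cos(-15.0°) = 11.6; c'Δl = 1.62; W sinα = -3.1
Slice 2: Δl = 1.5/cos(-8.3°) = 1.516 m; N'_2 = 40·cos(-8.3°) = 39.6; c'Δl = 1.82; W sinα = -5.8
Slice 3: Δl = 1.4/cos(-1.5°) = 1.400 m; N'_3 = 58·cos(-1.5°) = 58.0; c'Δl = 1.68; W sinα = -1.5
Slice 4: Δl = 1.5/cos5.3° = 1.506 m; N'_4 = 72·cos5.3° = 71.7; c'Δl = 1.81; W sinα = 6.7
Slice 5: Δl = 1.2/cos11.7° = 1.225 m; N'_5 = 52·cos11.7° = 50.9; c'Δl = 1.47; W sinα = 10.5
Slice 6: Δl = 2.6/cos21.0° = 2.785 m; N'_6 = 84·cos21.0° = 78.4; c'Δl = 3.34; W sinα = 30.1
Slice 7: Δl = 1.6/cos32.1° = 1.889 m; N'_7 = 18·cos32.1° = 15.2; c'Δl = 2.27; W sinα = 9.6
Σc'Δl = 14.0 kN/m; ΣN' = 325.4 kN/m; ΣW sinα = 46.5 kN/m
Resisting = 14.0 + 325.4·tan25.5° = 14.0 + 155.2 = 169.2 kN/m
FS = 169.2 / 46.5 = 3.642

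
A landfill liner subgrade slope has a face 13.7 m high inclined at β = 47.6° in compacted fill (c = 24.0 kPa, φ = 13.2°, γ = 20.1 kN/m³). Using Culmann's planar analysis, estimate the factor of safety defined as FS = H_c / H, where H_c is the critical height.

FS = 1.43

H_c = (4c/γ) · sinβ cosφ / [1 − cos(β − φ)]
    = (4·24.0/20.1) · sin47.6°·cos13.2° / [1 − cos34.4°]
    = 4.776 · 0.7189 / 0.1749 = 19.63 m
FS = H_c / H = 19.63 / 13.7 = 1.433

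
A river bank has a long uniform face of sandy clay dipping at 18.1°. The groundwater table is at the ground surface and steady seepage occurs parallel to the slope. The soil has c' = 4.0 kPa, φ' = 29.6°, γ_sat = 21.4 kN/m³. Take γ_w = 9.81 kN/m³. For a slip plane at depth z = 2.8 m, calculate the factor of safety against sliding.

FS = 1.17

With seepage parallel to the slope and the water table at the surface, the effective normal stress on the slip plane uses the buoyant unit weight γ' = γ_sat − γ_w while the driving shear stress uses γ_sat:
FS = [c' + γ' z cos²β tanφ'] / [γ_sat z sinβ cosβ]
γ' = 21.4 − 9.81 = 11.59 kN/m³
Numerator = 4.0 + 11.59·2.8·cos²18.1°·tan29.6° = 4.0 + 11.59·2.8·0.9035·0.5681 = 20.656 kPa
Denominator = 21.4·2.8·sin18.1°·cos18.1° = 21.4·2.8·0.3107·0.9505 = 17.695 kPa
FS = 20.656 / 17.695 = 1.167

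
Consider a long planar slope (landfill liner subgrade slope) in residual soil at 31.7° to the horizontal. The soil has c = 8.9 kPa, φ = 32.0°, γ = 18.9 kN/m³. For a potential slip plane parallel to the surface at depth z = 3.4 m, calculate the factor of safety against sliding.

FS = 1.32

For an infinite slope with a slip plane parallel to the surface (no pore pressure): FS = [c + γz cos²β tanφ] / [γz sinβ cosβ].
γz = 18.9·3.4 = 64.26 kN/m²
Numerator = 8.9 + 64.26·cos²31.7°·tan32.0° = 8.9 + 64.26·0.7239·0.6249 = 37.967 kPa
Denominator = 64.26·sin31.7°·cos31.7° = 64.26·0.5255·0.8508 = 28.729 kPa
FS = 37.967 / 28.729 = 1.322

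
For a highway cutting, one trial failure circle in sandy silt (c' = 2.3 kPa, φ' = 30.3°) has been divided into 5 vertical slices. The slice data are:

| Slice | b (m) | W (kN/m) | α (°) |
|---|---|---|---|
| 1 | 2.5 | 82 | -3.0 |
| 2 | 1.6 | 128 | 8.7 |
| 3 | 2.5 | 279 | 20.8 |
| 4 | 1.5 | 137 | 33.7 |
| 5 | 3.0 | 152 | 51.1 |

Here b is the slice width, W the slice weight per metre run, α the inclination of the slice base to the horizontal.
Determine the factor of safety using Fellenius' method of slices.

Ordinary method of slices: FS = Σ[c'·Δl_i + (W_i cosα_i)·tanφ'] / Σ W_i sinα_i, with Δl_i = b_i / cosα_i.
Slice 1: Δl = 2.5/cos(-3.0°) = 2.503 m; N'_1 = 82·cos(-3.0°) = 81.9; c'Δl = 5.76; W sinα = -4.3
Slice 2: Δl = 1.6/cos8.7° = 1.619 m; N'_2 = 128·cos8.7° = 126.5; c'Δl = 3.72; W sinα = 19.4
Slice 3: Δl = 2.5/cos20.8° = 2.674 m; N'_3 = 279·cos20.8° = 260.8; c'Δl = 6.15; W sinα = 99.1
Slice 4: Δl = 1.5/cos33.7° = 1.803 m; N'_4 = 137·cos33.7° = 114.0; c'Δl = 4.15; W sinα = 76.0
Slice 5: Δl = 3.0/cos51.1° = 4.777 m; N'_5 = 152·cos51.1° = 95.5; c'Δl = 10.99; W sinα = 118.3
Σc'Δl = 30.8 kN/m; ΣN' = 678.7 kN/m; ΣW sinα = 308.5 kN/m
Resisting = 30.8 + 678.7·tan30.3° = 30.8 + 396.6 = 427.3 kN/m
FS = 427.3 / 308.5 = 1.385

FS = 1.39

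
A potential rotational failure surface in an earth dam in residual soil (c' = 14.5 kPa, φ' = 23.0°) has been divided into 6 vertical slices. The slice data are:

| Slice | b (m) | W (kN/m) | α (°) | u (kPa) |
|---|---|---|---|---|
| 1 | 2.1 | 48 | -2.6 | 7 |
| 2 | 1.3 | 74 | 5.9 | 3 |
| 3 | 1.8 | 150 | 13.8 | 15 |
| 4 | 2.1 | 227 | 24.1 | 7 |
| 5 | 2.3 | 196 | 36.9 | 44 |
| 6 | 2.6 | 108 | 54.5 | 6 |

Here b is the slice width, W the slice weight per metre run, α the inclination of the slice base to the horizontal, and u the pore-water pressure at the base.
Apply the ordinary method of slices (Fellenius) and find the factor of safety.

Ordinary method of slices: FS = Σ[c'·Δl_i + (W_i cosα_i − u_i·Δl_i)·tanφ'] / Σ W_i sinα_i, with Δl_i = b_i / cosα_i.
Slice 1: Δl = 2.1/cos(-2.6°) = 2.102 m; N'_1 = 48·cos(-2.6°) − 7·2.102 = 33.2; c'Δl = 30.48; W sinα = -2.2
Slice 2: Δl = 1.3/cos5.9° = 1.307 m; N'_2 = 74·cos5.9° − 3·1.307 = 69.7; c'Δl = 18.95; W sinα = 7.6
Slice 3: Δl = 1.8/cos13.8° = 1.854 m; N'_3 = 150·cos13.8° − 15·1.854 = 117.9; c'Δl = 26.88; W sinα = 35.8
Slice 4: Δl = 2.1/cos24.1° = 2.301 m; N'_4 = 227·cos24.1° − 7·2.301 = 191.1; c'Δl = 33.36; W sinα = 92.7
Slice 5: Δl = 2.3/cos36.9° = 2.876 m; N'_5 = 196·cos36.9° − 44·2.876 = 30.2; c'Δl = 41.70; W sinα = 117.7
Slice 6: Δl = 2.6/cos54.5° = 4.477 m; N'_6 = 108·cos54.5° − 6·4.477 = 35.9; c'Δl = 64.92; W sinα = 87.9
Σc'Δl = 216.3 kN/m; ΣN' = 477.9 kN/m; ΣW sinα = 339.5 kN/m
Resisting = 216.3 + 477.9·tan23.0° = 216.3 + 202.9 = 419.2 kN/m
FS = 419.2 / 339.5 = 1.235

FS = 1.23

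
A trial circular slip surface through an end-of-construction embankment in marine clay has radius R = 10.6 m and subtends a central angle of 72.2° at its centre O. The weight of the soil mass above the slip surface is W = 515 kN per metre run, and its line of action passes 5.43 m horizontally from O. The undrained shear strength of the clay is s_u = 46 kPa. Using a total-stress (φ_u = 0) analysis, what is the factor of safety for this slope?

Taking moments about the centre O, the resisting moment is provided by the undrained shear strength acting along the arc:
Arc length L_a = R·θ = 10.6·(72.2°·π/180) = 10.6·1.2601 = 13.36 m
M_R = s_u·L_a·R = 46·13.36·10.6 = 6513.0 kN·m/m
M_D = W·d = 515·5.43 = 2796.4 kN·m/m
FS = M_R / M_D = 6513.0 / 2796.4 = 2.329

FS = 2.33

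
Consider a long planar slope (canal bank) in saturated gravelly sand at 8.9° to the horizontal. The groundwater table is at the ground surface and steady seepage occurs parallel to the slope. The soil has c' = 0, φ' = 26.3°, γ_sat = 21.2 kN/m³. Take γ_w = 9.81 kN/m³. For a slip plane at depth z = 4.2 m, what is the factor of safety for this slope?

With seepage parallel to the slope and the water table at the surface, the effective normal stress on the slip plane uses the buoyant unit weight γ' = γ_sat − γ_w while the driving shear stress uses γ_sat:
FS = [c' + γ' z cos²β tanφ'] / [γ_sat z sinβ cosβ]
(For c' = 0 this reduces to FS = (γ'/γ_sat)·tanφ'/tanβ.)
γ' = 21.2 − 9.81 = 11.39 kN/m³
Numerator = 0.0 + 11.39·4.2·cos²8.9°·tan26.3° = 0.0 + 11.39·4.2·0.9761·0.4942 = 23.077 kPa
Denominator = 21.2·4.2·sin8.9°·cos8.9° = 21.2·4.2·0.1547·0.9880 = 13.610 kPa
FS = 23.077 / 13.610 = 1.696

FS = 1.70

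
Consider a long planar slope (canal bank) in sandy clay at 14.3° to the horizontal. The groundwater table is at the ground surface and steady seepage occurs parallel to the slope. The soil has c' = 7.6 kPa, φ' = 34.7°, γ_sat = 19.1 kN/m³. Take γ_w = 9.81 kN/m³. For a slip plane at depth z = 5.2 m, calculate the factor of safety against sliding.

FS = 1.64

With seepage parallel to the slope and the water table at the surface, the effective normal stress on the slip plane uses the buoyant unit weight γ' = γ_sat − γ_w while the driving shear stress uses γ_sat:
FS = [c' + γ' z cos²β tanφ'] / [γ_sat z sinβ cosβ]
γ' = 19.1 − 9.81 = 9.29 kN/m³
Numerator = 7.6 + 9.29·5.2·cos²14.3°·tan34.7° = 7.6 + 9.29·5.2·0.9390·0.6924 = 39.009 kPa
Denominator = 19.1·5.2·sin14.3°·cos14.3° = 19.1·5.2·0.2470·0.9690 = 23.772 kPa
FS = 39.009 / 23.772 = 1.641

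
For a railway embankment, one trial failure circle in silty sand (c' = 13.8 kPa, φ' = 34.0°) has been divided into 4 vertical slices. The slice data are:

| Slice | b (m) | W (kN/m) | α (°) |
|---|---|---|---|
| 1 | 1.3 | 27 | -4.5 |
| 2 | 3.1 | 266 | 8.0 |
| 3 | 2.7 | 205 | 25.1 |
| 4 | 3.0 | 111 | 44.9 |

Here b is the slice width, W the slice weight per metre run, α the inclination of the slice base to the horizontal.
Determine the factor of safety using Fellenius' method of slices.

Ordinary method of slices: FS = Σ[c'·Δl_i + (W_i cosα_i)·tanφ'] / Σ W_i sinα_i, with Δl_i = b_i / cosα_i.
Slice 1: Δl = 1.3/cos(-4.5°) = 1.304 m; N'_1 = 27·cos(-4.5°) = 26.9; c'Δl = 18.00; W sinα = -2.1
Slice 2: Δl = 3.1/cos8.0° = 3.130 m; N'_2 = 266·cos8.0° = 263.4; c'Δl = 43.20; W sinα = 37.0
Slice 3: Δl = 2.7/cos25.1° = 2.982 m; N'_3 = 205·cos25.1° = 185.6; c'Δl = 41.15; W sinα = 87.0
Slice 4: Δl = 3.0/cos44.9° = 4.235 m; N'_4 = 111·cos44.9° = 78.6; c'Δl = 58.45; W sinα = 78.4
Σc'Δl = 160.8 kN/m; ΣN' = 554.6 kN/m; ΣW sinα = 200.2 kN/m
Resisting = 160.8 + 554.6·tan34.0° = 160.8 + 374.1 = 534.9 kN/m
FS = 534.9 / 200.2 = 2.671

FS = 2.67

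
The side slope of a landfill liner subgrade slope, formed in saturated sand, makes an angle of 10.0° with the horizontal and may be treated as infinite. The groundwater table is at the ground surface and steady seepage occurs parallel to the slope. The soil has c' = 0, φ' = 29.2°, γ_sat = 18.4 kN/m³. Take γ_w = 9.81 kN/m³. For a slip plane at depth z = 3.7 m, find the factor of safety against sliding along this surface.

FS = 1.48

With seepage parallel to the slope and the water table at the surface, the effective normal stress on the slip plane uses the buoyant unit weight γ' = γ_sat − γ_w while the driving shear stress uses γ_sat:
FS = [c' + γ' z cos²β tanφ'] / [γ_sat z sinβ cosβ]
(For c' = 0 this reduces to FS = (γ'/γ_sat)·tanφ'/tanβ.)
γ' = 18.4 − 9.81 = 8.59 kN/m³
Numerator = 0.0 + 8.59·3.7·cos²10.0°·tan29.2° = 0.0 + 8.59·3.7·0.9698·0.5589 = 17.227 kPa
Denominator = 18.4·3.7·sin10.0°·cos10.0° = 18.4·3.7·0.1736·0.9848 = 11.642 kPa
FS = 17.227 / 11.642 = 1.480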